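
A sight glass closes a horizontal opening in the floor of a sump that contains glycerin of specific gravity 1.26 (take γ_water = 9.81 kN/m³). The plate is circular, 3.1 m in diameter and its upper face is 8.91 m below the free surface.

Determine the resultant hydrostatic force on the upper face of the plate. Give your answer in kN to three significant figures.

γ = 1.26 × 9.81 = 12.3606 kN/m³.
The plate is horizontal, so pressure is uniform at p = γ·h = 12.3606 × 8.91 = 110.133 kN/m².
A = π(1.55)² = 7.54768 m².
F = p·A = 110.133 × 7.54768 = 831.249 kN.

F ≈ 831 kN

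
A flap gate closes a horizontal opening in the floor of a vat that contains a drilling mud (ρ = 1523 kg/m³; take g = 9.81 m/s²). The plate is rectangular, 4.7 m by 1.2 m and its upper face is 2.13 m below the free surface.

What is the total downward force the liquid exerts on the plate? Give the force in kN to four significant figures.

γ = ρg = 1523 × 9.81 / 1000 = 14.94063 kN/m³.
The plate is horizontal, so pressure is uniform at p = γ·h = 14.94063 × 2.13 = 31.8235 kN/m².
A = 4.7 × 1.2 = 5.64 m².
F = p·A = 31.8235 × 5.64 = 179.485 kN.

F ≈ 179.5 kN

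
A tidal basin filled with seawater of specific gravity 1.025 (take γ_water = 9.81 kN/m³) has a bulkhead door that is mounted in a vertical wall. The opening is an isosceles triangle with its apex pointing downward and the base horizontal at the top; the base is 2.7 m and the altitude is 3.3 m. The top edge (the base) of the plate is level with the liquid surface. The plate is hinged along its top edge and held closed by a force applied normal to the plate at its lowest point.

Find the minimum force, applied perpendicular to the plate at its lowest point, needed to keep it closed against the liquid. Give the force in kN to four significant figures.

γ = 1.025 × 9.81 = 10.05525 kN/m³.
With the apex down, the centroid sits h/3 = 3.3/3 = 1.1 m below the base (the top edge), so the centroid depth is h_c = 1.1 m.
A = ½ × 2.7 × 3.3 = 4.455 m².
Resultant F = γ·h_c·A = 10.05525 × 1.1 × 4.455 = 49.2758 kN.
I_c = b·h³/36 = 2.7 × 3.3³/36 = 2.69528 m⁴.
Centre of pressure: y_p = y_c + I_c/(y_c·A) = 1.1 + 2.69528/(1.1 × 4.455) = 1.1 + 0.550001 = 1.65 m along the plane.
The resultant acts 1.1 + 0.550001 = 1.65 m (along the plate) below the hinge at the top edge, so the moment about the hinge is M = F × 1.65 = 49.2758 × 1.65 = 81.3051 kN·m.
A normal force at the bottom, 3.3 m from the hinge, must supply this moment: P = 81.3051/3.3 = 24.6379 kN.

P ≈ 24.64 kN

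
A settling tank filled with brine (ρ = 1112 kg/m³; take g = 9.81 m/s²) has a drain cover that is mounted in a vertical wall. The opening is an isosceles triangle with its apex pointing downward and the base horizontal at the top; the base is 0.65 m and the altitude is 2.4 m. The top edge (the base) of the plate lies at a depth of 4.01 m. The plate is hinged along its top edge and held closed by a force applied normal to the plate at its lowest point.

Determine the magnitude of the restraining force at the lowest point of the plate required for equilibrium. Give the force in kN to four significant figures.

γ = ρg = 1112 × 9.81 / 1000 = 10.90872 kN/m³.
With the apex down, the centroid sits h/3 = 2.4/3 = 0.8 m below the base (the top edge), so the centroid depth is h_c = 4.01 + 0.8 = 4.81 m.
A = ½ × 0.65 × 2.4 = 0.78 m².
Resultant F = γ·h_c·A = 10.90872 × 4.81 × 0.78 = 40.9273 kN.
I_c = b·h³/36 = 0.65 × 2.4³/36 = 0.2496 m⁴.
Centre of pressure: y_p = y_c + I_c/(y_c·A) = 4.81 + 0.2496/(4.81 × 0.78) = 4.81 + 0.0665281 = 4.87653 m along the plane.
The resultant acts 0.8 + 0.0665281 = 0.866528 m (along the plate) below the hinge at the top edge, so the moment about the hinge is M = F × 0.866528 = 40.9273 × 0.866528 = 35.4647 kN·m.
A normal force at the bottom, 2.4 m from the hinge, must supply this moment: P = 35.4647/2.4 = 14.777 kN.

P ≈ 14.78 kN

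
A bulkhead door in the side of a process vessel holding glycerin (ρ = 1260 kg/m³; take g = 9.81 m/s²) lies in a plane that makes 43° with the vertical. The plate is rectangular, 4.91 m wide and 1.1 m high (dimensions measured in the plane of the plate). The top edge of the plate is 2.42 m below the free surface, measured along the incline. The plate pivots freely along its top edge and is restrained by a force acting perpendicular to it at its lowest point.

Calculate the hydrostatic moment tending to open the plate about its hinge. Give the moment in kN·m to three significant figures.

γ = ρg = 1260 × 9.81 / 1000 = 12.3606 kN/m³.
The plate makes 43° with the vertical, i.e. θ = 90° − 43° = 47° to the horizontal. Measuring y along the incline from the free-surface line, vertical depth h = y·sinθ with sinθ = 0.731354.
The centroid lies 1.1/2 = 0.55 m below the top edge, so y_c = 2.42 + 0.55 = 2.97 m and h_c = 2.97 × 0.731354 = 2.17212 m.
A = 4.91 × 1.1 = 5.401 m².
Resultant F = γ·h_c·A = 12.3606 × 2.17212 × 5.401 = 145.01 kN.
I_c = b·h³/12 = 4.91 × 1.1³/12 = 0.544601 m⁴.
Centre of pressure: y_p = y_c + I_c/(y_c·A) = 2.97 + 0.544601/(2.97 × 5.401) = 2.97 + 0.0339506 = 3.00395 m along the plane.
The resultant acts 0.55 + 0.0339506 = 0.583951 m (along the plate) below the hinge at the top edge, so the moment about the hinge is M = F × 0.583951 = 145.01 × 0.583951 = 84.6787 kN·m.

M ≈ 84.7 kN·m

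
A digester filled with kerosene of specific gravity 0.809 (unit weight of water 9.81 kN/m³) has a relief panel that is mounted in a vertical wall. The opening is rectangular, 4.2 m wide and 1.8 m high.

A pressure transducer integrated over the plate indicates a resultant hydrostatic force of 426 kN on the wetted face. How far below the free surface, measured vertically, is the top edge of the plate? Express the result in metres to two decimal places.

γ = 0.809 × 9.81 = 7.93629 kN/m³.
A = 4.2 × 1.8 = 7.56 m².
From F = γ·h_c·A, the centroid depth is h_c = 426/(7.93629 × 7.56) = 7.10019 m.
The centroid lies 1.8/2 = 0.9 m below the top edge, so the top edge sits at h_top = 7.10019 − 0.9 = 6.20019 m below the surface.

d_top ≈ 6.20 m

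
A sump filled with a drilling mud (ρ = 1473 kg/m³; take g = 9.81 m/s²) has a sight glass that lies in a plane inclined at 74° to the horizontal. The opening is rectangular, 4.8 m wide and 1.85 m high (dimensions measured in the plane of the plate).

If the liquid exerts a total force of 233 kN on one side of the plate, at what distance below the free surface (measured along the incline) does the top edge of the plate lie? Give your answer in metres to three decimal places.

γ = ρg = 1473 × 9.81 / 1000 = 14.45013 kN/m³.
A = 4.8 × 1.85 = 8.88 m².
From F = γ·h_c·A, the centroid depth is h_c = 233/(14.45013 × 8.88) = 1.81581 m.
Let θ = 74° be the plate's angle to the horizontal; measure y along the incline from where the plane meets the free surface. Vertical depth h = y·sinθ with sinθ = 0.961262.
Along the incline, y_c = h_c/sinθ = 1.81581/0.961262 = 1.88899 m.
The centroid lies 1.85/2 = 0.925 m below the top edge, so the top edge sits at y_top = 1.88899 − 0.925 = 0.96399 m along the incline.

y_top ≈ 0.964 m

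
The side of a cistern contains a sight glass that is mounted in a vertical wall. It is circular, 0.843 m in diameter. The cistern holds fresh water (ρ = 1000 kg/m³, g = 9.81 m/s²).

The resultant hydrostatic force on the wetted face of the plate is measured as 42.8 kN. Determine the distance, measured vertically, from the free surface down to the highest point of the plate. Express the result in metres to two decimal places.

d_top ≈ 7.40 m

γ = ρg = 1000 × 9.81 = 9810 N/m³ = 9.81 kN/m³.
A = π(0.4215)² = 0.558142 m².
From F = γ·h_c·A, the centroid depth is h_c = 42.8/(9.81 × 0.558142) = 7.81682 m.
The centroid is at the centre, 0.4215 m below the top of the plate, so the highest point sits at h_top = 7.81682 − 0.4215 = 7.39532 m below the surface.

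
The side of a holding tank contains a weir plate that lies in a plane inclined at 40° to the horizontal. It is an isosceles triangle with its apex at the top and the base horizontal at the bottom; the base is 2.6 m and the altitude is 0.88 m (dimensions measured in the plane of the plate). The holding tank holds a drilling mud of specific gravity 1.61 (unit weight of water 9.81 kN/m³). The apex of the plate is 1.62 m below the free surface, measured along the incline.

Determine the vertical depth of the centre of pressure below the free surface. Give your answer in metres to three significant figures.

γ = 1.61 × 9.81 = 15.7941 kN/m³.
Let θ = 40° be the plate's angle to the horizontal; measure y along the incline from where the plane meets the free surface. Vertical depth h = y·sinθ with sinθ = 0.642788.
With the apex up, the centroid sits 2h/3 = 2 × 0.88/3 = 0.586667 m below the apex, so y_c = 1.62 + 0.586667 = 2.20667 m and h_c = 2.20667 × 0.642788 = 1.41842 m.
A = ½ × 2.6 × 0.88 = 1.144 m².
Resultant F = γ·h_c·A = 15.7941 × 1.41842 × 1.144 = 25.6287 kN.
I_c = b·h³/36 = 2.6 × 0.88³/36 = 0.0492174 m⁴.
Centre of pressure: y_p = y_c + I_c/(y_c·A) = 2.20667 + 0.0492174/(2.20667 × 1.144) = 2.20667 + 0.0194964 = 2.22617 m along the plane.
Vertically, h_p = y_p·sinθ = 2.22617 × 0.642788 = 1.43096 m.

h_p = 1.43 m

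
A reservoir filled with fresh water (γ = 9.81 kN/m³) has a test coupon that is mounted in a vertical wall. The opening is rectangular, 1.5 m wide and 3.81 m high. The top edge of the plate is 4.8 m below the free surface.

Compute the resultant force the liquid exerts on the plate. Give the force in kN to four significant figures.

γ = 9.81 kN/m³.
The centroid lies 3.81/2 = 1.905 m below the top edge, so the centroid depth is h_c = 4.8 + 1.905 = 6.705 m.
A = 1.5 × 3.81 = 5.715 m².
Resultant F = γ·h_c·A = 9.81 × 6.705 × 5.715 = 375.91 kN.

F ≈ 375.9 kN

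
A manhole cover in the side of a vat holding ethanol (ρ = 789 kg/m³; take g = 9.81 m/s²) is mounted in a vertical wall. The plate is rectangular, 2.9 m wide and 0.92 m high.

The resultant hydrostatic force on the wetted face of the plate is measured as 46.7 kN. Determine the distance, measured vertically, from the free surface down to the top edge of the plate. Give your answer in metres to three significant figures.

γ = ρg = 789 × 9.81 / 1000 = 7.74009 kN/m³.
A = 2.9 × 0.92 = 2.668 m².
From F = γ·h_c·A, the centroid depth is h_c = 46.7/(7.74009 × 2.668) = 2.26144 m.
The centroid lies 0.92/2 = 0.46 m below the top edge, so the top edge sits at h_top = 2.26144 − 0.46 = 1.80144 m below the surface.

d_top ≈ 1.80 m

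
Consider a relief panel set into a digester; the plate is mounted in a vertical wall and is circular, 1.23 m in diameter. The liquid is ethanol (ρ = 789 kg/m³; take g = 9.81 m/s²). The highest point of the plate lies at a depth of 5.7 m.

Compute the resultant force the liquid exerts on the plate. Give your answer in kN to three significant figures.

γ = ρg = 789 × 9.81 / 1000 = 7.74009 kN/m³.
The centroid is at the centre, 0.615 m below the top of the plate, so the centroid depth is h_c = 5.7 + 0.615 = 6.315 m.
A = π(0.615)² = 1.18823 m².
Resultant F = γ·h_c·A = 7.74009 × 6.315 × 1.18823 = 58.0791 kN.

F ≈ 58.1 kN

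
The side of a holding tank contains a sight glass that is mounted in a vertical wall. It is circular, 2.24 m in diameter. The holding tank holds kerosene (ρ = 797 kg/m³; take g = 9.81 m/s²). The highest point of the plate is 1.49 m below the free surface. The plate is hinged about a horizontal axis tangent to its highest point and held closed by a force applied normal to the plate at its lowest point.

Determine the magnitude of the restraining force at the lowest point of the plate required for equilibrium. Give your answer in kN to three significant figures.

P ≈ 44.5 kN

γ = ρg = 797 × 9.81 / 1000 = 7.81857 kN/m³.
The centroid is at the centre, 1.12 m below the top of the plate, so the centroid depth is h_c = 1.49 + 1.12 = 2.61 m.
A = π(1.12)² = 3.94081 m².
Resultant F = γ·h_c·A = 7.81857 × 2.61 × 3.94081 = 80.418 kN.
I_c = πr⁴/4 = π × 1.12⁴/4 = 1.23584 m⁴.
Centre of pressure: y_p = y_c + I_c/(y_c·A) = 2.61 + 1.23584/(2.61 × 3.94081) = 2.61 + 0.120153 = 2.73015 m along the plane.
The resultant acts 1.12 + 0.120153 = 1.24015 m (along the plate) below the hinge at the top edge, so the moment about the hinge is M = F × 1.24015 = 80.418 × 1.24015 = 99.7304 kN·m.
A normal force at the bottom, 2.24 m from the hinge, must supply this moment: P = 99.7304/2.24 = 44.5225 kN.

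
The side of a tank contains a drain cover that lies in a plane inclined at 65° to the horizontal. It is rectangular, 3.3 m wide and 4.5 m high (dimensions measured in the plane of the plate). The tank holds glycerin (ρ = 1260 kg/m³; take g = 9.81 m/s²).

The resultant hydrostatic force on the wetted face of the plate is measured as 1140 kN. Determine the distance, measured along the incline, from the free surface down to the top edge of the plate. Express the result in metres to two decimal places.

γ = ρg = 1260 × 9.81 / 1000 = 12.3606 kN/m³.
A = 3.3 × 4.5 = 14.85 m².
From F = γ·h_c·A, the centroid depth is h_c = 1140/(12.3606 × 14.85) = 6.21068 m.
Let θ = 65° be the plate's angle to the horizontal; measure y along the incline from where the plane meets the free surface. Vertical depth h = y·sinθ with sinθ = 0.906308.
Along the incline, y_c = h_c/sinθ = 6.21068/0.906308 = 6.85273 m.
The centroid lies 4.5/2 = 2.25 m below the top edge, so the top edge sits at y_top = 6.85273 − 2.25 = 4.60273 m along the incline.

y_top ≈ 4.60 m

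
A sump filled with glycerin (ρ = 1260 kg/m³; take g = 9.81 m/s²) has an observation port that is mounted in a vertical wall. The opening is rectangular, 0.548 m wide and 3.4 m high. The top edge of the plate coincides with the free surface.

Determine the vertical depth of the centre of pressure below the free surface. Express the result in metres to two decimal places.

h_p = 2.27 m

γ = ρg = 1260 × 9.81 / 1000 = 12.3606 kN/m³.
The centroid lies 3.4/2 = 1.7 m below the top edge, so the centroid depth is h_c = 1.7 m.
A = 0.548 × 3.4 = 1.8632 m².
Resultant F = γ·h_c·A = 12.3606 × 1.7 × 1.8632 = 39.1515 kN.
I_c = b·h³/12 = 0.548 × 3.4³/12 = 1.79488 m⁴.
Centre of pressure: y_p = y_c + I_c/(y_c·A) = 1.7 + 1.79488/(1.7 × 1.8632) = 1.7 + 0.566666 = 2.26667 m along the plane.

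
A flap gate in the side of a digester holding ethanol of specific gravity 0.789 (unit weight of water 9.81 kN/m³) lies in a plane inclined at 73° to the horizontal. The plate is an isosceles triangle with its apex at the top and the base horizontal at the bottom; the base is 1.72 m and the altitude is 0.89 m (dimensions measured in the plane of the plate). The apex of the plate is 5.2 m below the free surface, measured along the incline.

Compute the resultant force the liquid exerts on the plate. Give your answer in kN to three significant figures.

F ≈ 32.8 kN

γ = 0.789 × 9.81 = 7.74009 kN/m³.
Let θ = 73° be the plate's angle to the horizontal; measure y along the incline from where the plane meets the free surface. Vertical depth h = y·sinθ with sinθ = 0.956305.
With the apex up, the centroid sits 2h/3 = 2 × 0.89/3 = 0.593333 m below the apex, so y_c = 5.2 + 0.593333 = 5.79333 m and h_c = 5.79333 × 0.956305 = 5.54019 m.
A = ½ × 1.72 × 0.89 = 0.7654 m².
Resultant F = γ·h_c·A = 7.74009 × 5.54019 × 0.7654 = 32.8216 kN.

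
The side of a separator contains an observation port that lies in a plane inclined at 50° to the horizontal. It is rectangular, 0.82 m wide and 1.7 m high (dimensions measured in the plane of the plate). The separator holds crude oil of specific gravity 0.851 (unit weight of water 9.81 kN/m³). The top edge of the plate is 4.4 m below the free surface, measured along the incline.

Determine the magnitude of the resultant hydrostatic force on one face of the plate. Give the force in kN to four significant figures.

γ = 0.851 × 9.81 = 8.34831 kN/m³.
Let θ = 50° be the plate's angle to the horizontal; measure y along the incline from where the plane meets the free surface. Vertical depth h = y·sinθ with sinθ = 0.766044.
The centroid lies 1.7/2 = 0.85 m below the top edge, so y_c = 4.4 + 0.85 = 5.25 m and h_c = 5.25 × 0.766044 = 4.02173 m.
A = 0.82 × 1.7 = 1.394 m².
Resultant F = γ·h_c·A = 8.34831 × 4.02173 × 1.394 = 46.8031 kN.

F ≈ 46.80 kN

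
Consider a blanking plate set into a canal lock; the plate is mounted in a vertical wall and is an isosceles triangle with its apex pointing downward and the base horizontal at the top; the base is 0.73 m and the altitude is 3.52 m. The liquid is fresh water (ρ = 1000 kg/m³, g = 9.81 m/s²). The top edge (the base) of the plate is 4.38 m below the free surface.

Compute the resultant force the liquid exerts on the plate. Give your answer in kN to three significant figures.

γ = ρg = 1000 × 9.81 = 9810 N/m³ = 9.81 kN/m³.
With the apex down, the centroid sits h/3 = 3.52/3 = 1.17333 m below the base (the top edge), so the centroid depth is h_c = 4.38 + 1.17333 = 5.55333 m.
A = ½ × 0.73 × 3.52 = 1.2848 m².
Resultant F = γ·h_c·A = 9.81 × 5.55333 × 1.2848 = 69.9935 kN.

F ≈ 70.0 kN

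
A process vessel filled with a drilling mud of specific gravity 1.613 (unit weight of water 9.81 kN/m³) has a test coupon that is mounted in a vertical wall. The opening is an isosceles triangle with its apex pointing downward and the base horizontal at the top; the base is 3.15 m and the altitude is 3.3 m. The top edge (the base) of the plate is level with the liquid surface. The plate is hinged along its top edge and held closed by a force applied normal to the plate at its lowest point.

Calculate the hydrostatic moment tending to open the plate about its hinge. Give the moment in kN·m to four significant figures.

γ = 1.613 × 9.81 = 15.82353 kN/m³.
With the apex down, the centroid sits h/3 = 3.3/3 = 1.1 m below the base (the top edge), so the centroid depth is h_c = 1.1 m.
A = ½ × 3.15 × 3.3 = 5.1975 m².
Resultant F = γ·h_c·A = 15.82353 × 1.1 × 5.1975 = 90.4671 kN.
I_c = b·h³/36 = 3.15 × 3.3³/36 = 3.14449 m⁴.
Centre of pressure: y_p = y_c + I_c/(y_c·A) = 1.1 + 3.14449/(1.1 × 5.1975) = 1.1 + 0.55 = 1.65 m along the plane.
The resultant acts 1.1 + 0.55 = 1.65 m (along the plate) below the hinge at the top edge, so the moment about the hinge is M = F × 1.65 = 90.4671 × 1.65 = 149.271 kN·m.

M ≈ 149.3 kN·m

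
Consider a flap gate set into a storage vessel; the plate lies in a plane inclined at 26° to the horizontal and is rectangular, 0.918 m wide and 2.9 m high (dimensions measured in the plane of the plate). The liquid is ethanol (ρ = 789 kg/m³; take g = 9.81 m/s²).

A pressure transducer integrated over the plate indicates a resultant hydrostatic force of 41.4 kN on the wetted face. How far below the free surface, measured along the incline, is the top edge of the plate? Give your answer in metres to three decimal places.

y_top ≈ 3.133 m

γ = ρg = 789 × 9.81 / 1000 = 7.74009 kN/m³.
A = 0.918 × 2.9 = 2.6622 m².
From F = γ·h_c·A, the centroid depth is h_c = 41.4/(7.74009 × 2.6622) = 2.00916 m.
Let θ = 26° be the plate's angle to the horizontal; measure y along the incline from where the plane meets the free surface. Vertical depth h = y·sinθ with sinθ = 0.438371.
Along the incline, y_c = h_c/sinθ = 2.00916/0.438371 = 4.58324 m.
The centroid lies 2.9/2 = 1.45 m below the top edge, so the top edge sits at y_top = 4.58324 − 1.45 = 3.13324 m along the incline.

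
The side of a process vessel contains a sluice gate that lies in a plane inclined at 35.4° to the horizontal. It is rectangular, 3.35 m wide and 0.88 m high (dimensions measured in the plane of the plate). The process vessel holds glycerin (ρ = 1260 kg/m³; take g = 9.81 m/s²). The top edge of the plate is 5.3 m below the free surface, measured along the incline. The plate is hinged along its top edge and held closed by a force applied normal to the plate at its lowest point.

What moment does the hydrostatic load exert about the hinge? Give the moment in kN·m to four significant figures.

M ≈ 54.67 kN·m

γ = ρg = 1260 × 9.81 / 1000 = 12.3606 kN/m³.
Let θ = 35.4° be the plate's angle to the horizontal; measure y along the incline from where the plane meets the free surface. Vertical depth h = y·sinθ with sinθ = 0.579281.
The centroid lies 0.88/2 = 0.44 m below the top edge, so y_c = 5.3 + 0.44 = 5.74 m and h_c = 5.74 × 0.579281 = 3.32507 m.
A = 3.35 × 0.88 = 2.948 m².
Resultant F = γ·h_c·A = 12.3606 × 3.32507 × 2.948 = 121.162 kN.
I_c = b·h³/12 = 3.35 × 0.88³/12 = 0.190244 m⁴.
Centre of pressure: y_p = y_c + I_c/(y_c·A) = 5.74 + 0.190244/(5.74 × 2.948) = 5.74 + 0.0112427 = 5.75124 m along the plane.
The resultant acts 0.44 + 0.0112427 = 0.451243 m (along the plate) below the hinge at the top edge, so the moment about the hinge is M = F × 0.451243 = 121.162 × 0.451243 = 54.6735 kN·m.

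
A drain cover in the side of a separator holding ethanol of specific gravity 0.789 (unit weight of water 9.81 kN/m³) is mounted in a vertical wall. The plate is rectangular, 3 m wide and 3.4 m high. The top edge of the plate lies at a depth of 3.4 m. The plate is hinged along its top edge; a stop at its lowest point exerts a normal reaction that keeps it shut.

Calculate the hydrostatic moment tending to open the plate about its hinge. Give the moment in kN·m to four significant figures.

γ = 0.789 × 9.81 = 7.74009 kN/m³.
The centroid lies 3.4/2 = 1.7 m below the top edge, so the centroid depth is h_c = 3.4 + 1.7 = 5.1 m.
A = 3 × 3.4 = 10.2 m².
Resultant F = γ·h_c·A = 7.74009 × 5.1 × 10.2 = 402.639 kN.
I_c = b·h³/12 = 3 × 3.4³/12 = 9.826 m⁴.
Centre of pressure: y_p = y_c + I_c/(y_c·A) = 5.1 + 9.826/(5.1 × 10.2) = 5.1 + 0.188889 = 5.28889 m along the plane.
The resultant acts 1.7 + 0.188889 = 1.88889 m (along the plate) below the hinge at the top edge, so the moment about the hinge is M = F × 1.88889 = 402.639 × 1.88889 = 760.541 kN·m.

M ≈ 760.5 kN·m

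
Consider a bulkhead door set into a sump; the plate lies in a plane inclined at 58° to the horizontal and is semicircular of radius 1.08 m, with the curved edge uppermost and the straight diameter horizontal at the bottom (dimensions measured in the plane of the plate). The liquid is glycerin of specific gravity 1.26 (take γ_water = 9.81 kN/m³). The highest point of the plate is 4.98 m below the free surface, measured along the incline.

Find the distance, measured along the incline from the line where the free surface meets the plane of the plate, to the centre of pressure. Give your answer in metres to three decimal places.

y_p = 5.616 m

γ = 1.26 × 9.81 = 12.3606 kN/m³.
Let θ = 58° be the plate's angle to the horizontal; measure y along the incline from where the plane meets the free surface. Vertical depth h = y·sinθ with sinθ = 0.848048.
The centroid lies 4r/(3π) = 0.458366 m above the diameter, so r − 4r/(3π) = 1.08 − 0.458366 = 0.621634 m below the topmost point, so y_c = 4.98 + 0.621634 = 5.60163 m and h_c = 5.60163 × 0.848048 = 4.75045 m.
A = πr²/2 = π × 1.08²/2 = 1.83218 m².
Resultant F = γ·h_c·A = 12.3606 × 4.75045 × 1.83218 = 107.583 kN.
I_c = (π/8 − 8/(9π))·r⁴ = 0.109757 × 1.08⁴ = 0.149323 m⁴.
Centre of pressure: y_p = y_c + I_c/(y_c·A) = 5.60163 + 0.149323/(5.60163 × 1.83218) = 5.60163 + 0.0145494 = 5.61618 m along the plane.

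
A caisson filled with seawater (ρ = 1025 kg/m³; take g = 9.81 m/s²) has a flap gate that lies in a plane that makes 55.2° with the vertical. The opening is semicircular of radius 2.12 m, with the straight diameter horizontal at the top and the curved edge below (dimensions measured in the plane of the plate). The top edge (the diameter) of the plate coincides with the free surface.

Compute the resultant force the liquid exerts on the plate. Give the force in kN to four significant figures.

γ = ρg = 1025 × 9.81 / 1000 = 10.05525 kN/m³.
The plate makes 55.2° with the vertical, i.e. θ = 90° − 55.2° = 34.8° to the horizontal. Measuring y along the incline from the free-surface line, vertical depth h = y·sinθ with sinθ = 0.570714.
The centroid of a semicircle lies 4r/(3π) = 0.899756 m from the diameter, here below the top edge, so y_c = 0.899756 m and h_c = 0.899756 × 0.570714 = 0.513503 m.
A = πr²/2 = π × 2.12²/2 = 7.05979 m².
Resultant F = γ·h_c·A = 10.05525 × 0.513503 × 7.05979 = 36.4525 kN.

F ≈ 36.45 kN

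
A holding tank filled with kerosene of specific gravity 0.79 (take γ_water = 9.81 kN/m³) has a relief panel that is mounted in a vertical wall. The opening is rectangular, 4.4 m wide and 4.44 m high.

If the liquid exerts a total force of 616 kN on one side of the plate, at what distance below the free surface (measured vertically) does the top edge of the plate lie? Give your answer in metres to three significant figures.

γ = 0.79 × 9.81 = 7.7499 kN/m³.
A = 4.4 × 4.44 = 19.536 m².
From F = γ·h_c·A, the centroid depth is h_c = 616/(7.7499 × 19.536) = 4.06864 m.
The centroid lies 4.44/2 = 2.22 m below the top edge, so the top edge sits at h_top = 4.06864 − 2.22 = 1.84864 m below the surface.

d_top ≈ 1.85 m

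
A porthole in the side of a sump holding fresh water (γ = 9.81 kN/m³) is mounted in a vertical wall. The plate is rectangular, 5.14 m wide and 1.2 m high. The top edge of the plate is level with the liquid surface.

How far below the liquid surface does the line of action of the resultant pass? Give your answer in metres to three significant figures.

γ = 9.81 kN/m³.
The centroid lies 1.2/2 = 0.6 m below the top edge, so the centroid depth is h_c = 0.6 m.
A = 5.14 × 1.2 = 6.168 m².
Resultant F = γ·h_c·A = 9.81 × 0.6 × 6.168 = 36.3048 kN.
I_c = b·h³/12 = 5.14 × 1.2³/12 = 0.74016 m⁴.
Centre of pressure: y_p = y_c + I_c/(y_c·A) = 0.6 + 0.74016/(0.6 × 6.168) = 0.6 + 0.2 = 0.8 m along the plane.

h_p = 0.800 m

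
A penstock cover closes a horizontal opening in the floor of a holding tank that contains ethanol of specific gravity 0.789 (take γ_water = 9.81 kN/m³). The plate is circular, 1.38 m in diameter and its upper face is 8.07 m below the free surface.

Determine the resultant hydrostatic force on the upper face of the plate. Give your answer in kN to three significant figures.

F ≈ 93.4 kN

γ = 0.789 × 9.81 = 7.74009 kN/m³.
The plate is horizontal, so pressure is uniform at p = γ·h = 7.74009 × 8.07 = 62.4625 kN/m².
A = π(0.69)² = 1.49571 m².
F = p·A = 62.4625 × 1.49571 = 93.4258 kN.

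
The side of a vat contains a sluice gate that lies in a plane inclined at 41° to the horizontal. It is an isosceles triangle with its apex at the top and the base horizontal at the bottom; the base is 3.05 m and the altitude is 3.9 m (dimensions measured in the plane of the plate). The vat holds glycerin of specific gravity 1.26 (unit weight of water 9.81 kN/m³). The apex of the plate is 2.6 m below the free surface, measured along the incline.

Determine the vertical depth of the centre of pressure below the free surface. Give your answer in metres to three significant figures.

h_p = 3.52 m

γ = 1.26 × 9.81 = 12.3606 kN/m³.
Let θ = 41° be the plate's angle to the horizontal; measure y along the incline from where the plane meets the free surface. Vertical depth h = y·sinθ with sinθ = 0.656059.
With the apex up, the centroid sits 2h/3 = 2 × 3.9/3 = 2.6 m below the apex, so y_c = 2.6 + 2.6 = 5.2 m and h_c = 5.2 × 0.656059 = 3.41151 m.
A = ½ × 3.05 × 3.9 = 5.9475 m².
Resultant F = γ·h_c·A = 12.3606 × 3.41151 × 5.9475 = 250.796 kN.
I_c = b·h³/36 = 3.05 × 3.9³/36 = 5.02564 m⁴.
Centre of pressure: y_p = y_c + I_c/(y_c·A) = 5.2 + 5.02564/(5.2 × 5.9475) = 5.2 + 0.1625 = 5.3625 m along the plane.
Vertically, h_p = y_p·sinθ = 5.3625 × 0.656059 = 3.51812 m.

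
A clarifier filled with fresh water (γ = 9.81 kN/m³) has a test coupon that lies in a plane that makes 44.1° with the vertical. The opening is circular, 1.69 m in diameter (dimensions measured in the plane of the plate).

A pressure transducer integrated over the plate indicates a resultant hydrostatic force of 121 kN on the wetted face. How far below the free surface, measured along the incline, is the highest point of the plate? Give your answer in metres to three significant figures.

γ = 9.81 kN/m³.
A = π(0.845)² = 2.24318 m².
From F = γ·h_c·A, the centroid depth is h_c = 121/(9.81 × 2.24318) = 5.4986 m.
The plate makes 44.1° with the vertical, i.e. θ = 90° − 44.1° = 45.9° to the horizontal. Measuring y along the incline from the free-surface line, vertical depth h = y·sinθ with sinθ = 0.718126.
Along the incline, y_c = h_c/sinθ = 5.4986/0.718126 = 7.65687 m.
The centroid is at the centre, 0.845 m below the top of the plate, so the highest point sits at y_top = 7.65687 − 0.845 = 6.81187 m along the incline.

y_top ≈ 6.81 m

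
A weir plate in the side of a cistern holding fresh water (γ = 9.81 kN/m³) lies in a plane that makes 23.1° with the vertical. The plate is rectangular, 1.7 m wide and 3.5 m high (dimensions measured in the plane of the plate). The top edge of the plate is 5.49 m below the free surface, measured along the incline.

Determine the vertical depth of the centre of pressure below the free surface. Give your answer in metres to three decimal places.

γ = 9.81 kN/m³.
The plate makes 23.1° with the vertical, i.e. θ = 90° − 23.1° = 66.9° to the horizontal. Measuring y along the incline from the free-surface line, vertical depth h = y·sinθ with sinθ = 0.919821.
The centroid lies 3.5/2 = 1.75 m below the top edge, so y_c = 5.49 + 1.75 = 7.24 m and h_c = 7.24 × 0.919821 = 6.6595 m.
A = 1.7 × 3.5 = 5.95 m².
Resultant F = γ·h_c·A = 9.81 × 6.6595 × 5.95 = 388.712 kN.
I_c = b·h³/12 = 1.7 × 3.5³/12 = 6.07396 m⁴.
Centre of pressure: y_p = y_c + I_c/(y_c·A) = 7.24 + 6.07396/(7.24 × 5.95) = 7.24 + 0.140999 = 7.381 m along the plane.
Vertically, h_p = y_p·sinθ = 7.381 × 0.919821 = 6.7892 m.

h_p = 6.789 m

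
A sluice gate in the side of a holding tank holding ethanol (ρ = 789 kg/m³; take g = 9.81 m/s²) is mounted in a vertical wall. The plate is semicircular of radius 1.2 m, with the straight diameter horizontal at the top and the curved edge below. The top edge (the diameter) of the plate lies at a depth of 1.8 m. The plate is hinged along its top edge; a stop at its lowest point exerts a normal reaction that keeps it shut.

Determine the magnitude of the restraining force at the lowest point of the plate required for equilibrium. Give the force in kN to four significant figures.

P ≈ 18.63 kN

γ = ρg = 789 × 9.81 / 1000 = 7.74009 kN/m³.
The centroid of a semicircle lies 4r/(3π) = 0.509296 m from the diameter, here below the top edge, so the centroid depth is h_c = 1.8 + 0.509296 = 2.3093 m.
A = πr²/2 = π × 1.2²/2 = 2.26195 m².
Resultant F = γ·h_c·A = 7.74009 × 2.3093 × 2.26195 = 40.4305 kN.
I_c = (π/8 − 8/(9π))·r⁴ = 0.109757 × 1.2⁴ = 0.227592 m⁴.
Centre of pressure: y_p = y_c + I_c/(y_c·A) = 2.3093 + 0.227592/(2.3093 × 2.26195) = 2.3093 + 0.0435706 = 2.35287 m along the plane.
The resultant acts 0.509296 + 0.0435706 = 0.552867 m (along the plate) below the hinge at the top edge, so the moment about the hinge is M = F × 0.552867 = 40.4305 × 0.552867 = 22.3527 kN·m.
A normal force at the bottom, 1.2 m from the hinge, must supply this moment: P = 22.3527/1.2 = 18.6273 kN.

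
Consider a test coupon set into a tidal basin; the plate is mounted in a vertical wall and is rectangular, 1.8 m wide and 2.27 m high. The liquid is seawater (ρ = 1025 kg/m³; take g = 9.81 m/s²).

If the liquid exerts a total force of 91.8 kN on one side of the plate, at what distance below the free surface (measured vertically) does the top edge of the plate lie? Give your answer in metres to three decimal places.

γ = ρg = 1025 × 9.81 / 1000 = 10.05525 kN/m³.
A = 1.8 × 2.27 = 4.086 m².
From F = γ·h_c·A, the centroid depth is h_c = 91.8/(10.05525 × 4.086) = 2.23435 m.
The centroid lies 2.27/2 = 1.135 m below the top edge, so the top edge sits at h_top = 2.23435 − 1.135 = 1.09935 m below the surface.

d_top ≈ 1.099 m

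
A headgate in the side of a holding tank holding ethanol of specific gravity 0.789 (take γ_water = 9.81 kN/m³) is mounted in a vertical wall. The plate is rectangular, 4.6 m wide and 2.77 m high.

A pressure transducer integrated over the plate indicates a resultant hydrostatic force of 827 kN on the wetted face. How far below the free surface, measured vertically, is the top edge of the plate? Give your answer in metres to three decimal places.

γ = 0.789 × 9.81 = 7.74009 kN/m³.
A = 4.6 × 2.77 = 12.742 m².
From F = γ·h_c·A, the centroid depth is h_c = 827/(7.74009 × 12.742) = 8.38536 m.
The centroid lies 2.77/2 = 1.385 m below the top edge, so the top edge sits at h_top = 8.38536 − 1.385 = 7.00036 m below the surface.

d_top ≈ 7.000 m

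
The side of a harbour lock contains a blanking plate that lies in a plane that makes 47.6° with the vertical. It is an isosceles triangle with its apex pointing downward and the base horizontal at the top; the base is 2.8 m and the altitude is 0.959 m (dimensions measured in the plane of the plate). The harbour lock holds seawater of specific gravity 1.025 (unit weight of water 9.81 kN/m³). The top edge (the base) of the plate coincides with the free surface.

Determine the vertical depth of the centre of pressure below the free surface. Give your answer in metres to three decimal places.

γ = 1.025 × 9.81 = 10.05525 kN/m³.
The plate makes 47.6° with the vertical, i.e. θ = 90° − 47.6° = 42.4° to the horizontal. Measuring y along the incline from the free-surface line, vertical depth h = y·sinθ with sinθ = 0.674302.
With the apex down, the centroid sits h/3 = 0.959/3 = 0.319667 m below the base (the top edge), so y_c = 0.319667 m and h_c = 0.319667 × 0.674302 = 0.215552 m.
A = ½ × 2.8 × 0.959 = 1.3426 m².
Resultant F = γ·h_c·A = 10.05525 × 0.215552 × 1.3426 = 2.90999 kN.
I_c = b·h³/36 = 2.8 × 0.959³/36 = 0.068598 m⁴.
Centre of pressure: y_p = y_c + I_c/(y_c·A) = 0.319667 + 0.068598/(0.319667 × 1.3426) = 0.319667 + 0.159833 = 0.4795 m along the plane.
Vertically, h_p = y_p·sinθ = 0.4795 × 0.674302 = 0.323328 m.

h_p = 0.323 m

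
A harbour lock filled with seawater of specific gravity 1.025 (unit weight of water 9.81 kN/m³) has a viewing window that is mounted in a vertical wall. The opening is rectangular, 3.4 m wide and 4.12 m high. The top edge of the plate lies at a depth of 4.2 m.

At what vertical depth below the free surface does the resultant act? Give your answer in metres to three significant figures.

h_p = 6.49 m

γ = 1.025 × 9.81 = 10.05525 kN/m³.
The centroid lies 4.12/2 = 2.06 m below the top edge, so the centroid depth is h_c = 4.2 + 2.06 = 6.26 m.
A = 3.4 × 4.12 = 14.008 m².
Resultant F = γ·h_c·A = 10.05525 × 6.26 × 14.008 = 881.746 kN.
I_c = b·h³/12 = 3.4 × 4.12³/12 = 19.8148 m⁴.
Centre of pressure: y_p = y_c + I_c/(y_c·A) = 6.26 + 19.8148/(6.26 × 14.008) = 6.26 + 0.225964 = 6.48596 m along the plane.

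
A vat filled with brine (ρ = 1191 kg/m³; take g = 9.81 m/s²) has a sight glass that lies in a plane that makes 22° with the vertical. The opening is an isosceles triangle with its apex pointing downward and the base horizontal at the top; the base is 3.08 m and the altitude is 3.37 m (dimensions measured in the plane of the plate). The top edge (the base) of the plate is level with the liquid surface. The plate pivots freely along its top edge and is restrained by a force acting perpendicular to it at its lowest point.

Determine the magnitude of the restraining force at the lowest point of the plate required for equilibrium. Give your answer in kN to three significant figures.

γ = ρg = 1191 × 9.81 / 1000 = 11.68371 kN/m³.
The plate makes 22° with the vertical, i.e. θ = 90° − 22° = 68° to the horizontal. Measuring y along the incline from the free-surface line, vertical depth h = y·sinθ with sinθ = 0.927184.
With the apex down, the centroid sits h/3 = 3.37/3 = 1.12333 m below the base (the top edge), so y_c = 1.12333 m and h_c = 1.12333 × 0.927184 = 1.04153 m.
A = ½ × 3.08 × 3.37 = 5.1898 m².
Resultant F = γ·h_c·A = 11.68371 × 1.04153 × 5.1898 = 63.1543 kN.
I_c = b·h³/36 = 3.08 × 3.37³/36 = 3.27445 m⁴.
Centre of pressure: y_p = y_c + I_c/(y_c·A) = 1.12333 + 3.27445/(1.12333 × 5.1898) = 1.12333 + 0.561669 = 1.685 m along the plane.
The resultant acts 1.12333 + 0.561669 = 1.685 m (along the plate) below the hinge at the top edge, so the moment about the hinge is M = F × 1.685 = 63.1543 × 1.685 = 106.415 kN·m.
A normal force at the bottom, 3.37 m from the hinge, must supply this moment: P = 106.415/3.37 = 31.5772 kN.

P ≈ 31.6 kN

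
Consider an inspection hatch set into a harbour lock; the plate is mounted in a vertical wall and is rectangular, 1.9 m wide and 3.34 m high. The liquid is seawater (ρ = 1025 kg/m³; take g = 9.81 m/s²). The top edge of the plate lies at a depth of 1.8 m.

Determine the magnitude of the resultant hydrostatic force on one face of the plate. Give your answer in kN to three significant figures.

γ = ρg = 1025 × 9.81 / 1000 = 10.05525 kN/m³.
The centroid lies 3.34/2 = 1.67 m below the top edge, so the centroid depth is h_c = 1.8 + 1.67 = 3.47 m.
A = 1.9 × 3.34 = 6.346 m².
Resultant F = γ·h_c·A = 10.05525 × 3.47 × 6.346 = 221.423 kN.

F ≈ 221 kN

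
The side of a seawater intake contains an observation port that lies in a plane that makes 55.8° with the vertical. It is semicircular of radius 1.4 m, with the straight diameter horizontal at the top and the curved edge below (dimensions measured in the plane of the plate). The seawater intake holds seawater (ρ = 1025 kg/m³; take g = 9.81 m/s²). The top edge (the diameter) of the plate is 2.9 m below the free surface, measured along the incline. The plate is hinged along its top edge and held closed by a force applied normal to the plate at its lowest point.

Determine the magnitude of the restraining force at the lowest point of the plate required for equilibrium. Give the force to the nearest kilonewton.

γ = ρg = 1025 × 9.81 / 1000 = 10.05525 kN/m³.
The plate makes 55.8° with the vertical, i.e. θ = 90° − 55.8° = 34.2° to the horizontal. Measuring y along the incline from the free-surface line, vertical depth h = y·sinθ with sinθ = 0.562083.
The centroid of a semicircle lies 4r/(3π) = 0.594178 m from the diameter, here below the top edge, so y_c = 2.9 + 0.594178 = 3.49418 m and h_c = 3.49418 × 0.562083 = 1.96402 m.
A = πr²/2 = π × 1.4²/2 = 3.07876 m².
Resultant F = γ·h_c·A = 10.05525 × 1.96402 × 3.07876 = 60.8015 kN.
I_c = (π/8 − 8/(9π))·r⁴ = 0.109757 × 1.4⁴ = 0.421642 m⁴.
Centre of pressure: y_p = y_c + I_c/(y_c·A) = 3.49418 + 0.421642/(3.49418 × 3.07876) = 3.49418 + 0.0391943 = 3.53337 m along the plane.
The resultant acts 0.594178 + 0.0391943 = 0.633372 m (along the plate) below the hinge at the top edge, so the moment about the hinge is M = F × 0.633372 = 60.8015 × 0.633372 = 38.51 kN·m.
A normal force at the bottom, 1.4 m from the hinge, must supply this moment: P = 38.51/1.4 = 27.5071 kN.

P ≈ 28 kN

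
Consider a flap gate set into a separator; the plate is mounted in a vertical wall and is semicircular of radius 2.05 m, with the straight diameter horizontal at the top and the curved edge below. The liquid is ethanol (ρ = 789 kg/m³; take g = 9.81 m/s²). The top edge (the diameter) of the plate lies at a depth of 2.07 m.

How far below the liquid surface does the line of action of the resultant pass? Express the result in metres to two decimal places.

γ = ρg = 789 × 9.81 / 1000 = 7.74009 kN/m³.
The centroid of a semicircle lies 4r/(3π) = 0.870047 m from the diameter, here below the top edge, so the centroid depth is h_c = 2.07 + 0.870047 = 2.94005 m.
A = πr²/2 = π × 2.05²/2 = 6.60127 m².
Resultant F = γ·h_c·A = 7.74009 × 2.94005 × 6.60127 = 150.22 kN.
I_c = (π/8 − 8/(9π))·r⁴ = 0.109757 × 2.05⁴ = 1.93842 m⁴.
Centre of pressure: y_p = y_c + I_c/(y_c·A) = 2.94005 + 1.93842/(2.94005 × 6.60127) = 2.94005 + 0.099877 = 3.03993 m along the plane.

h_p = 3.04 m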